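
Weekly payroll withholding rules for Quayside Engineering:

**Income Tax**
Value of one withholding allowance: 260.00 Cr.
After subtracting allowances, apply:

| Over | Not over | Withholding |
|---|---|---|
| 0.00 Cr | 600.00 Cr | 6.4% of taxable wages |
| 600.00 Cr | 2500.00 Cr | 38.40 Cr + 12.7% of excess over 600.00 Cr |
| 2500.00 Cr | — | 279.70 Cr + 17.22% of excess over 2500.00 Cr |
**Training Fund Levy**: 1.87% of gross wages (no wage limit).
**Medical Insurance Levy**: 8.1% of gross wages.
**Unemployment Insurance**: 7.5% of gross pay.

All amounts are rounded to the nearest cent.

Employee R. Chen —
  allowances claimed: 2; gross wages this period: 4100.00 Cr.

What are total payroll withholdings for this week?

Income Tax: taxable = 4100.00 Cr − 2×260.00 Cr = 3580.00 Cr
  279.70 Cr + 17.22% × (3580.00 Cr − 2500.00 Cr) = 279.70 Cr + 17.22% × 1080.00 Cr = 465.68 Cr
Training Fund Levy: 1.87% × 4100.00 Cr = 76.67 Cr
Medical Insurance Levy: 8.1% × 4100.00 Cr = 332.10 Cr
Unemployment Insurance: 7.5% × 4100.00 Cr = 307.50 Cr
Total: 465.68 Cr + 76.67 Cr + 332.10 Cr + 307.50 Cr = 1181.95 Cr

1181.95 Cr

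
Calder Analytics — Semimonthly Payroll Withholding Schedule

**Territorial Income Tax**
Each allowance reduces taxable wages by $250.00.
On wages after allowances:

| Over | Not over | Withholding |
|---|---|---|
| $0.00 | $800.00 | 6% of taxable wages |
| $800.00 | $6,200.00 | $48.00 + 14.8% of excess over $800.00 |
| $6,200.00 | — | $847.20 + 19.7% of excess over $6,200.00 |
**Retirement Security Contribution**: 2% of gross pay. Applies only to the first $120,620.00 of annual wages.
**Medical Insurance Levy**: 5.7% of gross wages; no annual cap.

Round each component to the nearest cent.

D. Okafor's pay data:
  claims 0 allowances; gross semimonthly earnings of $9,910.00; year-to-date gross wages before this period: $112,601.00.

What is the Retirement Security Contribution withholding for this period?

Retirement Security Contribution: cap $120,620.00 − YTD $112,601.00 = $8,019.00 subject; 2% × $8,019.00 = $160.38

$160.38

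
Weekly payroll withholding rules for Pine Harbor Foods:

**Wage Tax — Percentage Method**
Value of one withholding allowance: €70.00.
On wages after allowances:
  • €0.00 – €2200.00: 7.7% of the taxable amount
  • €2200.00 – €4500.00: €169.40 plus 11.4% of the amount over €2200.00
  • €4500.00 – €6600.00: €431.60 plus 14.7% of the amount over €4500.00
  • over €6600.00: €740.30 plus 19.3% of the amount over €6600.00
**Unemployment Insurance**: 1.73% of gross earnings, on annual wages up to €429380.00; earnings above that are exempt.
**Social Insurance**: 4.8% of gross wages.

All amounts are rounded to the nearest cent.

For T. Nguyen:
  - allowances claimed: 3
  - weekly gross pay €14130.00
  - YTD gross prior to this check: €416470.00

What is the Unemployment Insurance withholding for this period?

€223.34

Unemployment Insurance: cap €429380.00 − YTD €416470.00 = €12910.00 subject; 1.73% × €12910.00 = €223.34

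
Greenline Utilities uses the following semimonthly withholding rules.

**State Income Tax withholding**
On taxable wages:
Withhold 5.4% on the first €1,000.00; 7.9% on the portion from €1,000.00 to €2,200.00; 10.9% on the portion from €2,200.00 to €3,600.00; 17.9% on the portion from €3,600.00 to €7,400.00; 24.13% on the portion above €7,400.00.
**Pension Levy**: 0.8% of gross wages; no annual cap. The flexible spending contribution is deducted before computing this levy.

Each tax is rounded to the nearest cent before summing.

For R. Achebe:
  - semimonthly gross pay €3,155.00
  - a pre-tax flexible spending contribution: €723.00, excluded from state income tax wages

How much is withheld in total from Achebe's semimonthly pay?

€193.55

State Income Tax: taxable = €3,155.00 − €723.00 = €2,432.00
  €148.80 + 10.9% × (€2,432.00 − €2,200.00) = €148.80 + 10.9% × €232.00 = €174.09
Pension Levy: 0.8% × €2,432.00 = €19.46
Total: €174.09 + €19.46 = €193.55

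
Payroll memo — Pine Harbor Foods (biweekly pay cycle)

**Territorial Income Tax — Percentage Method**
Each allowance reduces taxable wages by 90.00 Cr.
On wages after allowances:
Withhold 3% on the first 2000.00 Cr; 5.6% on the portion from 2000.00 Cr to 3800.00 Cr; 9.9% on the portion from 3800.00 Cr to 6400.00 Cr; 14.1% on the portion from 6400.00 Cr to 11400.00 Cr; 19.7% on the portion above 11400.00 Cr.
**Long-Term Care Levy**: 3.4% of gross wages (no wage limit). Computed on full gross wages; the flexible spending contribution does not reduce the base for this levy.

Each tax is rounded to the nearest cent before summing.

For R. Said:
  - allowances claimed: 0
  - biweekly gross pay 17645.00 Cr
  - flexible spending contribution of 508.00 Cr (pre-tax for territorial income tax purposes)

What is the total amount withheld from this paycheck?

Territorial Income Tax: taxable = 17645.00 Cr − 508.00 Cr = 17137.00 Cr
  1123.20 Cr + 19.7% × (17137.00 Cr − 11400.00 Cr) = 1123.20 Cr + 19.7% × 5737.00 Cr = 2253.39 Cr
Long-Term Care Levy: 3.4% × 17645.00 Cr = 599.93 Cr
Total: 2253.39 Cr + 599.93 Cr = 2853.32 Cr

2853.32 Cr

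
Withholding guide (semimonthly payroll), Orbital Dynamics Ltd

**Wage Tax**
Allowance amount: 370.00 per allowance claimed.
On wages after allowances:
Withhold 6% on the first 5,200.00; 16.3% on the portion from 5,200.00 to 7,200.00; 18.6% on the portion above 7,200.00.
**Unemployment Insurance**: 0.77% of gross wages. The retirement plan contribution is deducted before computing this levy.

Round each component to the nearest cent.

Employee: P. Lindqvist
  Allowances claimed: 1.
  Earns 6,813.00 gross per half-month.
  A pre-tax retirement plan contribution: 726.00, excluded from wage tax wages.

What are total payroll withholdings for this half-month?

443.14

Wage Tax: taxable = 6,813.00 − 726.00 − 1×370.00 = 5,717.00
  312.00 + 16.3% × (5,717.00 − 5,200.00) = 312.00 + 16.3% × 517.00 = 396.27
Unemployment Insurance: 0.77% × 6,087.00 = 46.87
Total: 396.27 + 46.87 = 443.14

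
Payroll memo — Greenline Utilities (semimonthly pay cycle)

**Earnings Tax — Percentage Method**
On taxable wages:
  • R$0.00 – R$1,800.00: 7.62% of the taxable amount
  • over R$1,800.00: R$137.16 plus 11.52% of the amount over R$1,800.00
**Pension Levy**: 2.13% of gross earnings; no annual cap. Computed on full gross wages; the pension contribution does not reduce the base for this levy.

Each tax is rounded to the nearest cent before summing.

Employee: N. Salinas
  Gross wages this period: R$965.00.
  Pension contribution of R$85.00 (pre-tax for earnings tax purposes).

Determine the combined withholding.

Earnings Tax: taxable = R$965.00 − R$85.00 = R$880.00
  7.62% × R$880.00 = R$67.06
Pension Levy: 2.13% × R$965.00 = R$20.55
Total: R$67.06 + R$20.55 = R$87.61

R$87.61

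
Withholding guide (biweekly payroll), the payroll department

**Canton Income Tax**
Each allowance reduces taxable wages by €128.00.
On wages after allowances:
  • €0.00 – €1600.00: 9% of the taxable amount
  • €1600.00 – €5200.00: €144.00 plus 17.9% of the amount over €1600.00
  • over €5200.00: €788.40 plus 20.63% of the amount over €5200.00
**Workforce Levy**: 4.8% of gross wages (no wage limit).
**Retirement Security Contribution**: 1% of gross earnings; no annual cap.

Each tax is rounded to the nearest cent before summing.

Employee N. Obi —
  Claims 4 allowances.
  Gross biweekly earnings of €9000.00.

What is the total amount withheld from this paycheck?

Canton Income Tax: taxable = €9000.00 − 4×€128.00 = €8488.00
  €788.40 + 20.63% × (€8488.00 − €5200.00) = €788.40 + 20.63% × €3288.00 = €1466.71
Workforce Levy: 4.8% × €9000.00 = €432.00
Retirement Security Contribution: 1% × €9000.00 = €90.00
Total: €1466.71 + €432.00 + €90.00 = €1988.71

€1988.71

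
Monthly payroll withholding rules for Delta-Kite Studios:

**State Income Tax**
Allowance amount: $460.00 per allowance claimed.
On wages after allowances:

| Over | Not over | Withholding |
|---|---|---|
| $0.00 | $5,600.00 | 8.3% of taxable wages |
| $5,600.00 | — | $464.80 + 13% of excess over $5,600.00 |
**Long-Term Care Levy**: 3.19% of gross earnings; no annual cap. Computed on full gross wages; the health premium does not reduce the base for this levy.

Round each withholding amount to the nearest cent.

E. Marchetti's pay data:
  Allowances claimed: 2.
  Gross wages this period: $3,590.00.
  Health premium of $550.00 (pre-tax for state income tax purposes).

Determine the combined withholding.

State Income Tax: taxable = $3,590.00 − $550.00 − 2×$460.00 = $2,120.00
  8.3% × $2,120.00 = $175.96
Long-Term Care Levy: 3.19% × $3,590.00 = $114.52
Total: $175.96 + $114.52 = $290.48

$290.48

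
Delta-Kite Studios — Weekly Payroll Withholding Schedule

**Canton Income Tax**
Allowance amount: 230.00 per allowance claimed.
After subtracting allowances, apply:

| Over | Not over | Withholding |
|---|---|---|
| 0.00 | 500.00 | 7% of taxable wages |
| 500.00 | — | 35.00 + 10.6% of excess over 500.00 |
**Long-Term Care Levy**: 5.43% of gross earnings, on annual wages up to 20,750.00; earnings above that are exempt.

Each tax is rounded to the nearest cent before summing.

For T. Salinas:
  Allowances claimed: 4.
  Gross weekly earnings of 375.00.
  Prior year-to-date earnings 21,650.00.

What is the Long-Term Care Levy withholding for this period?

0.00

Long-Term Care Levy: YTD 21,650.00 ≥ cap 20,750.00 → 0.00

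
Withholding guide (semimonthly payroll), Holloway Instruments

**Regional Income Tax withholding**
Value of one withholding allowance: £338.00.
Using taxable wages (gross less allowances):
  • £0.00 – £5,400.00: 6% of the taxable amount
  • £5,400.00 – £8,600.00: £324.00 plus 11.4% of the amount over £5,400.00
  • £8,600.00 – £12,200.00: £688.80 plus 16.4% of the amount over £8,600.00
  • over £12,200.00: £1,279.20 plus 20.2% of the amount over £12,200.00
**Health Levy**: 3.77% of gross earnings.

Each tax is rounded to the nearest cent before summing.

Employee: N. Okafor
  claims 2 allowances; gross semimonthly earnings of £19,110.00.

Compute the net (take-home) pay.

Regional Income Tax: taxable = £19,110.00 − 2×£338.00 = £18,434.00
  £1,279.20 + 20.2% × (£18,434.00 − £12,200.00) = £1,279.20 + 20.2% × £6,234.00 = £2,538.47
Health Levy: 3.77% × £19,110.00 = £720.45
Total withheld: £2,538.47 + £720.45 = £3,258.92
Net pay: £19,110.00 − £3,258.92 = £15,851.08

£15,851.08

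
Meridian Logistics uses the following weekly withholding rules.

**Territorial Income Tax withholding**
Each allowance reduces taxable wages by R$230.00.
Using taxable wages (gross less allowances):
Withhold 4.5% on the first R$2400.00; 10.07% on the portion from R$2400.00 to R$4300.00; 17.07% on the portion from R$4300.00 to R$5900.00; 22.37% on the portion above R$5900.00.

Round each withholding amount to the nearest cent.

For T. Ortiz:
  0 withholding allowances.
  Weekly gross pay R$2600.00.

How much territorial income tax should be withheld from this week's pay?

R$128.14

Territorial Income Tax: taxable = R$2600.00
  R$108.00 + 10.07% × (R$2600.00 − R$2400.00) = R$108.00 + 10.07% × R$200.00 = R$128.14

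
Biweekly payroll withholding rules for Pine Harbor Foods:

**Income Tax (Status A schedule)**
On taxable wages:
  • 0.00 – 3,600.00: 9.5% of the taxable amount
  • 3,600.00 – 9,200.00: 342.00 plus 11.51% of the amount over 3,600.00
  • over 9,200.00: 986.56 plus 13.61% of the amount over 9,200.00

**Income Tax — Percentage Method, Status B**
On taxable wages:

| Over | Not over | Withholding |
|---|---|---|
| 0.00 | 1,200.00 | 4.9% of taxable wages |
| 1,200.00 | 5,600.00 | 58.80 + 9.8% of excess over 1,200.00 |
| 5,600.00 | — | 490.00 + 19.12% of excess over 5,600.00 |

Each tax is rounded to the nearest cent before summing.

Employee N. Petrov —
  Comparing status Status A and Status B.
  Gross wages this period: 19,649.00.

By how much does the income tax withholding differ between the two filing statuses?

Income Tax (Status A): taxable = 19,649.00
  986.56 + 13.61% × (19,649.00 − 9,200.00) = 986.56 + 13.61% × 10,449.00 = 2,408.67
Income Tax (Status B): taxable = 19,649.00
  490.00 + 19.12% × (19,649.00 − 5,600.00) = 490.00 + 19.12% × 14,049.00 = 3,176.17
Difference: |2,408.67 − 3,176.17| = 767.50 (higher under Status B)

767.50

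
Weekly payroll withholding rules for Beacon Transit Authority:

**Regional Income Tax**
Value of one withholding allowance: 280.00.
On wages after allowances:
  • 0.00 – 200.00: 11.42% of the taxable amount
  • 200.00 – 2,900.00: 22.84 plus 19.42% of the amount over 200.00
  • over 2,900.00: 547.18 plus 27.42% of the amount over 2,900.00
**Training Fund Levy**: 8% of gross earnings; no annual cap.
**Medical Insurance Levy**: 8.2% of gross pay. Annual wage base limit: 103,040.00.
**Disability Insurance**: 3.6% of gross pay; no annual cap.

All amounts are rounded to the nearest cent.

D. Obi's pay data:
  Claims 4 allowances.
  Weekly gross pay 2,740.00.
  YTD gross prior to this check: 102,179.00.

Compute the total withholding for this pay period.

Regional Income Tax: taxable = 2,740.00 − 4×280.00 = 1,620.00
  22.84 + 19.42% × (1,620.00 − 200.00) = 22.84 + 19.42% × 1,420.00 = 298.60
Training Fund Levy: 8% × 2,740.00 = 219.20
Medical Insurance Levy: cap 103,040.00 − YTD 102,179.00 = 861.00 subject; 8.2% × 861.00 = 70.60
Disability Insurance: 3.6% × 2,740.00 = 98.64
Total: 298.60 + 219.20 + 70.60 + 98.64 = 687.04

687.04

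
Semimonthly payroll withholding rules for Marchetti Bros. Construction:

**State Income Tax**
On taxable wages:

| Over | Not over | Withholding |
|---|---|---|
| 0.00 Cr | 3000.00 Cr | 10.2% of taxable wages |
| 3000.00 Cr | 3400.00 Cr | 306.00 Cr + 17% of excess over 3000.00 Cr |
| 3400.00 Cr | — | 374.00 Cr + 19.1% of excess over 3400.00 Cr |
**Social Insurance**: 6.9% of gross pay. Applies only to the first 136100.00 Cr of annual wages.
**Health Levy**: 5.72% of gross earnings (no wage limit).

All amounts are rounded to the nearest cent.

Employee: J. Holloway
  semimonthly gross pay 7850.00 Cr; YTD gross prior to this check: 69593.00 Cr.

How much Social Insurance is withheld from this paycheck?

Social Insurance: 6.9% × 7850.00 Cr = 541.65 Cr

541.65 Cr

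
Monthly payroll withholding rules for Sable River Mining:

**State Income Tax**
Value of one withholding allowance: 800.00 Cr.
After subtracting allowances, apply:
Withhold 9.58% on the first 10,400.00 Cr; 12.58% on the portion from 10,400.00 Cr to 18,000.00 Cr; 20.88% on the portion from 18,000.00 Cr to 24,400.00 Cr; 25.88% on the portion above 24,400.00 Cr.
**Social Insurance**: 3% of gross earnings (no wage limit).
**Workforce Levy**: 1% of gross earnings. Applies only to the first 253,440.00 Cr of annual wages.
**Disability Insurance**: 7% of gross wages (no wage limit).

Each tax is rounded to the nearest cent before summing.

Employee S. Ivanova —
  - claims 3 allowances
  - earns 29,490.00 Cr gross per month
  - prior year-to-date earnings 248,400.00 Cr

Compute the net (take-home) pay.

State Income Tax: taxable = 29,490.00 Cr − 3×800.00 Cr = 27,090.00 Cr
  3,288.72 Cr + 25.88% × (27,090.00 Cr − 24,400.00 Cr) = 3,288.72 Cr + 25.88% × 2,690.00 Cr = 3,984.89 Cr
Social Insurance: 3% × 29,490.00 Cr = 884.70 Cr
Workforce Levy: cap 253,440.00 Cr − YTD 248,400.00 Cr = 5,040.00 Cr subject; 1% × 5,040.00 Cr = 50.40 Cr
Disability Insurance: 7% × 29,490.00 Cr = 2,064.30 Cr
Total withheld: 3,984.89 Cr + 884.70 Cr + 50.40 Cr + 2,064.30 Cr = 6,984.29 Cr
Net pay: 29,490.00 Cr − 6,984.29 Cr = 22,505.71 Cr

22,505.71 Cr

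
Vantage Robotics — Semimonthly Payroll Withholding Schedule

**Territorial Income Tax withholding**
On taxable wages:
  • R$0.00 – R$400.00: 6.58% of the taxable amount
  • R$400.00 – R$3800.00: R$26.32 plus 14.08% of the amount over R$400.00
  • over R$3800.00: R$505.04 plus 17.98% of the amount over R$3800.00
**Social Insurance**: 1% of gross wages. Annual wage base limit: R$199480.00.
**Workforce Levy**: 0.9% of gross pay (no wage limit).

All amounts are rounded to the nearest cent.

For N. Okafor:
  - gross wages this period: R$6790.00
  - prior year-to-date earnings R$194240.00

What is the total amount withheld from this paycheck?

Territorial Income Tax: taxable = R$6790.00
  R$505.04 + 17.98% × (R$6790.00 − R$3800.00) = R$505.04 + 17.98% × R$2990.00 = R$1042.64
Social Insurance: cap R$199480.00 − YTD R$194240.00 = R$5240.00 subject; 1% × R$5240.00 = R$52.40
Workforce Levy: 0.9% × R$6790.00 = R$61.11
Total: R$1042.64 + R$52.40 + R$61.11 = R$1156.15

R$1156.15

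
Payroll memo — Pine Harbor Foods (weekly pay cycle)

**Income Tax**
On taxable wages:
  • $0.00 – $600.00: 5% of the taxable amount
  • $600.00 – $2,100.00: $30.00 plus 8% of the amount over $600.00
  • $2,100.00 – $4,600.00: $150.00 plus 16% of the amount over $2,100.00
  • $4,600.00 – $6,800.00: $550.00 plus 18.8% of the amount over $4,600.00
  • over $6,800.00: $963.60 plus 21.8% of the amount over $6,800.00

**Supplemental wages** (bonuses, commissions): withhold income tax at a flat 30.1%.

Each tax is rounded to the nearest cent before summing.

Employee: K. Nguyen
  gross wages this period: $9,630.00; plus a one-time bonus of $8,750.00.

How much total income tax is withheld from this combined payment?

$4,214.29

Income Tax: taxable = $9,630.00
  $963.60 + 21.8% × ($9,630.00 − $6,800.00) = $963.60 + 21.8% × $2,830.00 = $1,580.54
Supplemental (30.1% flat on bonus): 30.1% × $8,750.00 = $2,633.75
Total income tax: $1,580.54 + $2,633.75 = $4,214.29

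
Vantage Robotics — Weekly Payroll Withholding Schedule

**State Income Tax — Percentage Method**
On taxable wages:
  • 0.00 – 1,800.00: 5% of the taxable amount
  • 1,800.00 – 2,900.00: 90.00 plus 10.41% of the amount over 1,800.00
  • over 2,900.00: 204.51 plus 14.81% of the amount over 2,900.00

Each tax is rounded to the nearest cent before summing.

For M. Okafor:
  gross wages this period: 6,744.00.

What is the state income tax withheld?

773.81

State Income Tax: taxable = 6,744.00
  204.51 + 14.81% × (6,744.00 − 2,900.00) = 204.51 + 14.81% × 3,844.00 = 773.81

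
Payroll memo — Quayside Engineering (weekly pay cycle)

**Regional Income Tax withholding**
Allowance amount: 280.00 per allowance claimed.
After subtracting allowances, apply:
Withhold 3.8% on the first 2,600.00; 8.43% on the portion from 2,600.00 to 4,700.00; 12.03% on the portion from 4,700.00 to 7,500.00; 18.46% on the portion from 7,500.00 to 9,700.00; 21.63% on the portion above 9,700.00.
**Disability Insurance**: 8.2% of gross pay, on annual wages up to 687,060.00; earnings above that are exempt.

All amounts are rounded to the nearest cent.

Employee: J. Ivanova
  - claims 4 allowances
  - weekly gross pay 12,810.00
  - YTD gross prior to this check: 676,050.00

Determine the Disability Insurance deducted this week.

Disability Insurance: cap 687,060.00 − YTD 676,050.00 = 11,010.00 subject; 8.2% × 11,010.00 = 902.82

902.82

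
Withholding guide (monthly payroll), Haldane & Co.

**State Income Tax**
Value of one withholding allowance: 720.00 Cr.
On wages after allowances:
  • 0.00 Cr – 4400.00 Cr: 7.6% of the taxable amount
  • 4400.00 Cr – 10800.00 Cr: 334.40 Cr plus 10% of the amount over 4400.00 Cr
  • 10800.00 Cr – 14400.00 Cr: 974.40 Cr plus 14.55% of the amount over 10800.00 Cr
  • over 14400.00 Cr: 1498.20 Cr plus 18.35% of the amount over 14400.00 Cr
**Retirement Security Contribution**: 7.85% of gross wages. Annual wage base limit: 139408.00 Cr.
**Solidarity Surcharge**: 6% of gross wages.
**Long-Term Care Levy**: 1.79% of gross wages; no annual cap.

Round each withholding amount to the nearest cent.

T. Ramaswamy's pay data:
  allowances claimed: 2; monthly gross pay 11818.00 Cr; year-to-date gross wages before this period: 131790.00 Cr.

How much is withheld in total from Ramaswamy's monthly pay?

2450.83 Cr

State Income Tax: taxable = 11818.00 Cr − 2×720.00 Cr = 10378.00 Cr
  334.40 Cr + 10% × (10378.00 Cr − 4400.00 Cr) = 334.40 Cr + 10% × 5978.00 Cr = 932.20 Cr
Retirement Security Contribution: cap 139408.00 Cr − YTD 131790.00 Cr = 7618.00 Cr subject; 7.85% × 7618.00 Cr = 598.01 Cr
Solidarity Surcharge: 6% × 11818.00 Cr = 709.08 Cr
Long-Term Care Levy: 1.79% × 11818.00 Cr = 211.54 Cr
Total: 932.20 Cr + 598.01 Cr + 709.08 Cr + 211.54 Cr = 2450.83 Cr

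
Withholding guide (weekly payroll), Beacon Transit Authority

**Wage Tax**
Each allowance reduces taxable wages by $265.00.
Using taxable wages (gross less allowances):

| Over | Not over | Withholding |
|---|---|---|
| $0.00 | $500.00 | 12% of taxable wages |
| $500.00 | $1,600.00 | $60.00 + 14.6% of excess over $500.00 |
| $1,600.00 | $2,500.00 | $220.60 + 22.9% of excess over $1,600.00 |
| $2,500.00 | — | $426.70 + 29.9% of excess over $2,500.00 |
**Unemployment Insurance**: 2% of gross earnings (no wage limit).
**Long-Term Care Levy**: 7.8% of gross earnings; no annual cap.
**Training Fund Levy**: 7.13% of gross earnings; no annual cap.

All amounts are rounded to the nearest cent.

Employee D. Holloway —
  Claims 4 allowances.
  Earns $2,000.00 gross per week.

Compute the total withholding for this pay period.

Wage Tax: taxable = $2,000.00 − 4×$265.00 = $940.00
  $60.00 + 14.6% × ($940.00 − $500.00) = $60.00 + 14.6% × $440.00 = $124.24
Unemployment Insurance: 2% × $2,000.00 = $40.00
Long-Term Care Levy: 7.8% × $2,000.00 = $156.00
Training Fund Levy: 7.13% × $2,000.00 = $142.60
Total: $124.24 + $40.00 + $156.00 + $142.60 = $462.84

$462.84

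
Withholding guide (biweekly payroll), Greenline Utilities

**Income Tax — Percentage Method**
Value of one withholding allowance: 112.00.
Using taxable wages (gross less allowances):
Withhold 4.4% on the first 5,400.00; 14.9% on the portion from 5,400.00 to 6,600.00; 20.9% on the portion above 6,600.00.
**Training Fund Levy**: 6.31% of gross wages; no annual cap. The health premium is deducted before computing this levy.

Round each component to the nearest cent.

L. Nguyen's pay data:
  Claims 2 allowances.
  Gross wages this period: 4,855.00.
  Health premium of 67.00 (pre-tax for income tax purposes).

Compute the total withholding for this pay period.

502.94

Income Tax: taxable = 4,855.00 − 67.00 − 2×112.00 = 4,564.00
  4.4% × 4,564.00 = 200.82
Training Fund Levy: 6.31% × 4,788.00 = 302.12
Total: 200.82 + 302.12 = 502.94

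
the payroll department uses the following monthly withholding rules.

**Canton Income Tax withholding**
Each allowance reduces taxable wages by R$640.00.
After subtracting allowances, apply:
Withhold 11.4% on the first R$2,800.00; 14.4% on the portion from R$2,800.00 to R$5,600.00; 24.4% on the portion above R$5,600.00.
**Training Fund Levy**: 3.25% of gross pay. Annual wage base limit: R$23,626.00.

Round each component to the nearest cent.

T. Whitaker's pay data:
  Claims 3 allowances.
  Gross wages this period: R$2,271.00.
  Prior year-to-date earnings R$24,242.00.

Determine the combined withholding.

Canton Income Tax: taxable = R$2,271.00 − 3×R$640.00 = R$351.00
  11.4% × R$351.00 = R$40.01
Training Fund Levy: YTD R$24,242.00 ≥ cap R$23,626.00 → R$0.00
Total: R$40.01 + R$0.00 = R$40.01

R$40.01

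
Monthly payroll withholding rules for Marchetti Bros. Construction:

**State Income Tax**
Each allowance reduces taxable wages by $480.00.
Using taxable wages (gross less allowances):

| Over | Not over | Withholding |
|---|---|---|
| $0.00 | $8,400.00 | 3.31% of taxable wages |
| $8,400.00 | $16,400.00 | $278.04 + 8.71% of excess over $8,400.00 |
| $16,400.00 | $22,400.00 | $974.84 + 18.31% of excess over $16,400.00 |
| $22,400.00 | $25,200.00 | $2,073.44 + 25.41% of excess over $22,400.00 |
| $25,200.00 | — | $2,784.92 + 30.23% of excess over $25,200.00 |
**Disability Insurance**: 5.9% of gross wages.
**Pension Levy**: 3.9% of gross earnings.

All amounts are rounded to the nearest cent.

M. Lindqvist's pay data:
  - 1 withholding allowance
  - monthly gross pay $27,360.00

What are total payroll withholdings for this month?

State Income Tax: taxable = $27,360.00 − 1×$480.00 = $26,880.00
  $2,784.92 + 30.23% × ($26,880.00 − $25,200.00) = $2,784.92 + 30.23% × $1,680.00 = $3,292.78
Disability Insurance: 5.9% × $27,360.00 = $1,614.24
Pension Levy: 3.9% × $27,360.00 = $1,067.04
Total: $3,292.78 + $1,614.24 + $1,067.04 = $5,974.06

$5,974.06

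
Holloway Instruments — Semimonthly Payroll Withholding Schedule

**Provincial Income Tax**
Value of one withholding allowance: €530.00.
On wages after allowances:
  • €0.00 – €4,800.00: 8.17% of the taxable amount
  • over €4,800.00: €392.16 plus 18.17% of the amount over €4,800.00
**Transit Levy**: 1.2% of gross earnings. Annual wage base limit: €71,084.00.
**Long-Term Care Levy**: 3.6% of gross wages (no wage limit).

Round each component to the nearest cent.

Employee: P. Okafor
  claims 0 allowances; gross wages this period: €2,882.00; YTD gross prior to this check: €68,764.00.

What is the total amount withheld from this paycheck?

€367.05

Provincial Income Tax: taxable = €2,882.00
  8.17% × €2,882.00 = €235.46
Transit Levy: cap €71,084.00 − YTD €68,764.00 = €2,320.00 subject; 1.2% × €2,320.00 = €27.84
Long-Term Care Levy: 3.6% × €2,882.00 = €103.75
Total: €235.46 + €27.84 + €103.75 = €367.05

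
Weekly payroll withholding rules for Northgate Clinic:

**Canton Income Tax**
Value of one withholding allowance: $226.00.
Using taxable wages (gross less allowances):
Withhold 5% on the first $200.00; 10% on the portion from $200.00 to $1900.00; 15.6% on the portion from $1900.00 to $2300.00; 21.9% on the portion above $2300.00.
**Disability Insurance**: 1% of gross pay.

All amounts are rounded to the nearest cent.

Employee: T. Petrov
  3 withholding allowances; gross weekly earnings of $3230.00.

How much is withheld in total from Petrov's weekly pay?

$329.89

Canton Income Tax: taxable = $3230.00 − 3×$226.00 = $2552.00
  $242.40 + 21.9% × ($2552.00 − $2300.00) = $242.40 + 21.9% × $252.00 = $297.59
Disability Insurance: 1% × $3230.00 = $32.30
Total: $297.59 + $32.30 = $329.89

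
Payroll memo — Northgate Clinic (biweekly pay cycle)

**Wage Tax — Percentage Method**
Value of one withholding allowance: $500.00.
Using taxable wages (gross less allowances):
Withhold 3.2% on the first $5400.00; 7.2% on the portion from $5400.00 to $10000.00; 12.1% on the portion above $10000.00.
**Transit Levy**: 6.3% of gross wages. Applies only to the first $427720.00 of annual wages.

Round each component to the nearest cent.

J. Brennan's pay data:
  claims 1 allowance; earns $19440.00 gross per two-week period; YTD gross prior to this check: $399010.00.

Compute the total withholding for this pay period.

$2810.46

Wage Tax: taxable = $19440.00 − 1×$500.00 = $18940.00
  $504.00 + 12.1% × ($18940.00 − $10000.00) = $504.00 + 12.1% × $8940.00 = $1585.74
Transit Levy: 6.3% × $19440.00 = $1224.72
Total: $1585.74 + $1224.72 = $2810.46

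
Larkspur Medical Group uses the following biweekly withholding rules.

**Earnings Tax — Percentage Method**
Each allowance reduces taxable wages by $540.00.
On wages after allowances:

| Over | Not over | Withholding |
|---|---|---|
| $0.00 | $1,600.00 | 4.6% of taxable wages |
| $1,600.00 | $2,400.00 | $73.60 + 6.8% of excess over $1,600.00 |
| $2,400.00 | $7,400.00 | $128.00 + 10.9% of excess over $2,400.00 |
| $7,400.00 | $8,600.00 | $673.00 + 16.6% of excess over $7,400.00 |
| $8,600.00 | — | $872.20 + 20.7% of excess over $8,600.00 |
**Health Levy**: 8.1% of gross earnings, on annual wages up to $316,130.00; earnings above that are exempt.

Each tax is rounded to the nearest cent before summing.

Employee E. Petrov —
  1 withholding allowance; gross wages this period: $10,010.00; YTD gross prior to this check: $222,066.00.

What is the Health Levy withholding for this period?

Health Levy: 8.1% × $10,010.00 = $810.81

$810.81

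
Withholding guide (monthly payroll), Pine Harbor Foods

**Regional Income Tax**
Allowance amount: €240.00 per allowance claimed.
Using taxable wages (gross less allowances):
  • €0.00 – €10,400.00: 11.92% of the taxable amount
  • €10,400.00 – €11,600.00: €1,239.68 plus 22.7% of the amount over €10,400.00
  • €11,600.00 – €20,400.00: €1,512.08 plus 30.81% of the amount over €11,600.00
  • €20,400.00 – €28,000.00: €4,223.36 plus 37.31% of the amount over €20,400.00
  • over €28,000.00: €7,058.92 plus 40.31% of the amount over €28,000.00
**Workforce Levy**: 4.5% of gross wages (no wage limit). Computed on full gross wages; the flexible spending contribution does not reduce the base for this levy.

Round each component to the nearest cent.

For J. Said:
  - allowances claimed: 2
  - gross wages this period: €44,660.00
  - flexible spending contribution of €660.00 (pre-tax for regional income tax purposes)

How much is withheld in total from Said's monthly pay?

Regional Income Tax: taxable = €44,660.00 − €660.00 − 2×€240.00 = €43,520.00
  €7,058.92 + 40.31% × (€43,520.00 − €28,000.00) = €7,058.92 + 40.31% × €15,520.00 = €13,315.03
Workforce Levy: 4.5% × €44,660.00 = €2,009.70
Total: €13,315.03 + €2,009.70 = €15,324.73

€15,324.73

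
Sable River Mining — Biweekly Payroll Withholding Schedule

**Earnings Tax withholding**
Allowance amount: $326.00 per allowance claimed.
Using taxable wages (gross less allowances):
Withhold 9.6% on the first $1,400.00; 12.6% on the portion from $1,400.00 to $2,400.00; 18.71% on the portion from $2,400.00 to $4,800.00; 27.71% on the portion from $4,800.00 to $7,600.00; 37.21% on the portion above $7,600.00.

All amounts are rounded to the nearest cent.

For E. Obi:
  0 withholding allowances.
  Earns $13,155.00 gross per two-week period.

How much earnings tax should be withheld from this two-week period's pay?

$3,552.34

Earnings Tax: taxable = $13,155.00
  $1,485.32 + 37.21% × ($13,155.00 − $7,600.00) = $1,485.32 + 37.21% × $5,555.00 = $3,552.34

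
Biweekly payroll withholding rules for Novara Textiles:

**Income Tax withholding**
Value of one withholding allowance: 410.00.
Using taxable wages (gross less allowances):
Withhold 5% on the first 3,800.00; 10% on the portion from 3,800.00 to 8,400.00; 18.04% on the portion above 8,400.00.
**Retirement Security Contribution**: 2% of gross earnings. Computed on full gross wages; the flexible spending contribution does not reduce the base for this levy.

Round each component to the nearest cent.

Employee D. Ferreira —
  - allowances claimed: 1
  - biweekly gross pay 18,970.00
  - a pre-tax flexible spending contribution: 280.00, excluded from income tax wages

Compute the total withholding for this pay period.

2,811.75

Income Tax: taxable = 18,970.00 − 280.00 − 1×410.00 = 18,280.00
  650.00 + 18.04% × (18,280.00 − 8,400.00) = 650.00 + 18.04% × 9,880.00 = 2,432.35
Retirement Security Contribution: 2% × 18,970.00 = 379.40
Total: 2,432.35 + 379.40 = 2,811.75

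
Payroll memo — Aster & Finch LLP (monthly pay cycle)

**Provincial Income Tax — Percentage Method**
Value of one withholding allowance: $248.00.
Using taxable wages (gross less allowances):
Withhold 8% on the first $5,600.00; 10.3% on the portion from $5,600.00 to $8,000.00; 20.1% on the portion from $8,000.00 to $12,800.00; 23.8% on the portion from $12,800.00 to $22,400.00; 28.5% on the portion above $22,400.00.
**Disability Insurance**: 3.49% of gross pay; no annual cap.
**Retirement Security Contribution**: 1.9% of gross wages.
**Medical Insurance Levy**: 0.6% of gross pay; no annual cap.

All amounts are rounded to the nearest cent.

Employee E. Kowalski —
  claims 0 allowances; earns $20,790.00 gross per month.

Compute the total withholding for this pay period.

Provincial Income Tax: taxable = $20,790.00
  $1,660.00 + 23.8% × ($20,790.00 − $12,800.00) = $1,660.00 + 23.8% × $7,990.00 = $3,561.62
Disability Insurance: 3.49% × $20,790.00 = $725.57
Retirement Security Contribution: 1.9% × $20,790.00 = $395.01
Medical Insurance Levy: 0.6% × $20,790.00 = $124.74
Total: $3,561.62 + $725.57 + $395.01 + $124.74 = $4,806.94

$4,806.94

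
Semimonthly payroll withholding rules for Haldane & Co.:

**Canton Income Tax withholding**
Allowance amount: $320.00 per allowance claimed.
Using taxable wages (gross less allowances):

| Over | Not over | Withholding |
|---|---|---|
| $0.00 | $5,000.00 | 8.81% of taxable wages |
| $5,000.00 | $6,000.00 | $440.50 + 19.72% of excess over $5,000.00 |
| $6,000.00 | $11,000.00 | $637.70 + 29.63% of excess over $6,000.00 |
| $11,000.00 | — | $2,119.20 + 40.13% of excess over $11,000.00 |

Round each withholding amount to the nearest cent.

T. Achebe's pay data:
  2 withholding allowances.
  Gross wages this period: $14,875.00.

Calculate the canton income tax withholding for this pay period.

Canton Income Tax: taxable = $14,875.00 − 2×$320.00 = $14,235.00
  $2,119.20 + 40.13% × ($14,235.00 − $11,000.00) = $2,119.20 + 40.13% × $3,235.00 = $3,417.41

$3,417.41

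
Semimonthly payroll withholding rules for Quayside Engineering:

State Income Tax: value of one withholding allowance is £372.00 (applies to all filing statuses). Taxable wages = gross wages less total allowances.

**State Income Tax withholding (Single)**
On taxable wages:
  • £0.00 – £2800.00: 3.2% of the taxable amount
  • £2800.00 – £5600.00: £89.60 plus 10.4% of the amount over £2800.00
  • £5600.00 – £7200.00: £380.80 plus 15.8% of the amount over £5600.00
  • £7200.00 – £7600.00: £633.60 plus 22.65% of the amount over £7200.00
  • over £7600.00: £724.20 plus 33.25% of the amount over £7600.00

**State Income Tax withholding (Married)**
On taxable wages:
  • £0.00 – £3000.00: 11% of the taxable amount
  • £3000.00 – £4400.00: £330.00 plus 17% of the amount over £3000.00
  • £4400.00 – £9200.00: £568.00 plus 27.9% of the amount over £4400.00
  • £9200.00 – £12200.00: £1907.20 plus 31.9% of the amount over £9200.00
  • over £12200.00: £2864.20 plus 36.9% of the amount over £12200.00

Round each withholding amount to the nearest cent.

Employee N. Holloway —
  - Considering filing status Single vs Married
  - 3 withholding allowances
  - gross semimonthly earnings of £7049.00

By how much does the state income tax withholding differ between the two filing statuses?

State Income Tax (Single): taxable = £7049.00 − 3×£372.00 = £5933.00
  £380.80 + 15.8% × (£5933.00 − £5600.00) = £380.80 + 15.8% × £333.00 = £433.41
State Income Tax (Married): taxable = £7049.00 − 3×£372.00 = £5933.00
  £568.00 + 27.9% × (£5933.00 − £4400.00) = £568.00 + 27.9% × £1533.00 = £995.71
Difference: |£433.41 − £995.71| = £562.30 (higher under Married)

£562.30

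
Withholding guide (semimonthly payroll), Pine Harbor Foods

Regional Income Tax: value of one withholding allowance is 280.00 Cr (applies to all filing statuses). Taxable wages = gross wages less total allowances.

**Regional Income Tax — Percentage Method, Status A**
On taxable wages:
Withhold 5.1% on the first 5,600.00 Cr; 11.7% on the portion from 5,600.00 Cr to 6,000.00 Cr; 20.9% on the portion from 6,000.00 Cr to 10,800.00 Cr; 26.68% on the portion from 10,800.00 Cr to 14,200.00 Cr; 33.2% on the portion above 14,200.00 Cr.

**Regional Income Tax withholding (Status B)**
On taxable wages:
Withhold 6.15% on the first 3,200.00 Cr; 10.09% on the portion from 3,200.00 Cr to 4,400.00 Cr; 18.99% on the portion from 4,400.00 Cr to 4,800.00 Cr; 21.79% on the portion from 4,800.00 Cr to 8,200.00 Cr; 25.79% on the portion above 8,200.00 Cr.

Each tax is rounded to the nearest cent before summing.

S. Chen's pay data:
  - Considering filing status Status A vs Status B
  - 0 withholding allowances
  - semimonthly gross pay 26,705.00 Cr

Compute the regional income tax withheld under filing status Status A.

Regional Income Tax (Status A): taxable = 26,705.00 Cr
  2,242.72 Cr + 33.2% × (26,705.00 Cr − 14,200.00 Cr) = 2,242.72 Cr + 33.2% × 12,505.00 Cr = 6,394.38 Cr

6,394.38 Cr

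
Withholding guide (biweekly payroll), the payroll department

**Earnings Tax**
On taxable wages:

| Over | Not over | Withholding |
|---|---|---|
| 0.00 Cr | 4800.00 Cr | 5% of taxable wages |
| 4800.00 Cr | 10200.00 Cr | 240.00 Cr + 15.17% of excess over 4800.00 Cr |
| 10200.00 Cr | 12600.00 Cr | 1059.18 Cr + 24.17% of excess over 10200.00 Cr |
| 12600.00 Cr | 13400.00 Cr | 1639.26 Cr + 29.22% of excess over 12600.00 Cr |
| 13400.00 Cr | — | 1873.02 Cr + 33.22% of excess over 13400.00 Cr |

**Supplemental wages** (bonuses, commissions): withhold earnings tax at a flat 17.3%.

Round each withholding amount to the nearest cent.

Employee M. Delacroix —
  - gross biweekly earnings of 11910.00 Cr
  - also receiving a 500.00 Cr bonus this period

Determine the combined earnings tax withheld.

Earnings Tax: taxable = 11910.00 Cr
  1059.18 Cr + 24.17% × (11910.00 Cr − 10200.00 Cr) = 1059.18 Cr + 24.17% × 1710.00 Cr = 1472.49 Cr
Supplemental (17.3% flat on bonus): 17.3% × 500.00 Cr = 86.50 Cr
Total earnings tax: 1472.49 Cr + 86.50 Cr = 1558.99 Cr

1558.99 Cr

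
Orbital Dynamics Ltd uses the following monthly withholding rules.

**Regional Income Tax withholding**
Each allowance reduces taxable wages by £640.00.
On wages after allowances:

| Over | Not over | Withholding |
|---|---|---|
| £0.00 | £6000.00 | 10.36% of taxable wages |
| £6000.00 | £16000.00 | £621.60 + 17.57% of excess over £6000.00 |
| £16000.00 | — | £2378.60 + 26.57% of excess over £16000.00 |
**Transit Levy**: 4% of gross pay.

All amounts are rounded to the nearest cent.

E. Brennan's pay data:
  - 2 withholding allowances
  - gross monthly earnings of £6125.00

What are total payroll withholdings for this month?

£746.94

Regional Income Tax: taxable = £6125.00 − 2×£640.00 = £4845.00
  10.36% × £4845.00 = £501.94
Transit Levy: 4% × £6125.00 = £245.00
Total: £501.94 + £245.00 = £746.94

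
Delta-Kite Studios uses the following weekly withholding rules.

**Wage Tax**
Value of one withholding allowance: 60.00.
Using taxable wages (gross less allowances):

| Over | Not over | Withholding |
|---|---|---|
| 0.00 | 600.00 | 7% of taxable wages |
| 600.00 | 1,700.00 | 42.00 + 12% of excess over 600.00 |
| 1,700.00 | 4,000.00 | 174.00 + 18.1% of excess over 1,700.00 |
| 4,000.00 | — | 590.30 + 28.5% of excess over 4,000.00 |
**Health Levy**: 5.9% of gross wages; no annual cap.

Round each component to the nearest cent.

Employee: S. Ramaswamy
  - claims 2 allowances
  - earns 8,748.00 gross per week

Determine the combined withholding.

2,425.41

Wage Tax: taxable = 8,748.00 − 2×60.00 = 8,628.00
  590.30 + 28.5% × (8,628.00 − 4,000.00) = 590.30 + 28.5% × 4,628.00 = 1,909.28
Health Levy: 5.9% × 8,748.00 = 516.13
Total: 1,909.28 + 516.13 = 2,425.41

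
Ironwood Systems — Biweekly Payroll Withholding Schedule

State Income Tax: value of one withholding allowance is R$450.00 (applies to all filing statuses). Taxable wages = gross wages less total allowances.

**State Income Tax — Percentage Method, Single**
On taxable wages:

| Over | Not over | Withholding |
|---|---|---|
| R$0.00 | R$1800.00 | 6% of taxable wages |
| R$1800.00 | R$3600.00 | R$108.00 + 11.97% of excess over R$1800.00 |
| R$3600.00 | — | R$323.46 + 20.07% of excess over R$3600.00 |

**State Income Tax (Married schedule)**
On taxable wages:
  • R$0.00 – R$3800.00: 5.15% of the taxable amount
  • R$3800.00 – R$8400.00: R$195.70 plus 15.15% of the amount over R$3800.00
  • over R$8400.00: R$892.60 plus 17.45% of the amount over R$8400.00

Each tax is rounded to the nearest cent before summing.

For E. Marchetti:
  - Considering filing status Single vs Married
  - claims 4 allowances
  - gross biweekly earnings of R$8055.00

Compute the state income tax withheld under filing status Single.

State Income Tax (Single): taxable = R$8055.00 − 4×R$450.00 = R$6255.00
  R$323.46 + 20.07% × (R$6255.00 − R$3600.00) = R$323.46 + 20.07% × R$2655.00 = R$856.32

R$856.32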